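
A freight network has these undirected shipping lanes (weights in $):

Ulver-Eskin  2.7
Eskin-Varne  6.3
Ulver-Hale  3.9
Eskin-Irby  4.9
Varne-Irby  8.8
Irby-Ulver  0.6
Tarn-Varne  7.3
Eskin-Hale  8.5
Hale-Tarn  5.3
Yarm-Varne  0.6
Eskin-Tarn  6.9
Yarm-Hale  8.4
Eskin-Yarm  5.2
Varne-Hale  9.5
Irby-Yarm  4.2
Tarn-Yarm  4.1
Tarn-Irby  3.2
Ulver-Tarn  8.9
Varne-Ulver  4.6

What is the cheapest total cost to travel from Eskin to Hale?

$6.6

Compare a few routes:
Eskin → Hale: 8.5 = 8.5
Eskin → Ulver → Hale: 2.7+3.9 = 6.6
Cheapest is Eskin → Ulver → Hale at $6.6.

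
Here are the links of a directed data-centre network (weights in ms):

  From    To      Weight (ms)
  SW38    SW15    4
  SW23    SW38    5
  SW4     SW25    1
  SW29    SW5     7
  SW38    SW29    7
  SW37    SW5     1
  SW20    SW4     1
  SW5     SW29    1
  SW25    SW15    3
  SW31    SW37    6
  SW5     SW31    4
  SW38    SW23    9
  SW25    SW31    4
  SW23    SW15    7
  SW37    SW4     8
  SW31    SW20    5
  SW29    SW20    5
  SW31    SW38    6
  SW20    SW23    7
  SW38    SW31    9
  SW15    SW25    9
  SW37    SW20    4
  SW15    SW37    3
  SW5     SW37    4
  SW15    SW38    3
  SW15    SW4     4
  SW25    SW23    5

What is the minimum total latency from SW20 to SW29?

Settle nodes by increasing distance from SW20:
SW20: 0
SW4: 1  (via SW20)
SW25: 2  (via SW4)
SW15: 5  (via SW25)
SW31: 6  (via SW25)
SW23: 7  (via SW20)
SW37: 8  (via SW15)
SW38: 8  (via SW15)
SW5: 9  (via SW37)
SW29: 10  (via SW5)
Shortest route: SW20 → SW4 → SW25 → SW15 → SW37 → SW5 → SW29 = 10 ms.

10 ms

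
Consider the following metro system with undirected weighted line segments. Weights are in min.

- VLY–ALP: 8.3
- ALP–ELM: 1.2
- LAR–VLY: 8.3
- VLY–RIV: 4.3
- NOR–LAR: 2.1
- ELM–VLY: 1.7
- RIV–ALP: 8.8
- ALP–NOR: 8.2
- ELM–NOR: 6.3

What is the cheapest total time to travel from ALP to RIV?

Candidate routes:
ALP - RIV: 8.8 = 8.8
ALP - ELM - VLY - RIV: 1.2+1.7+4.3 = 7.2
ALP - VLY - RIV: 8.3+4.3 = 12.6
Cheapest is ALP - ELM - VLY - RIV at 7.2 min.

7.2 min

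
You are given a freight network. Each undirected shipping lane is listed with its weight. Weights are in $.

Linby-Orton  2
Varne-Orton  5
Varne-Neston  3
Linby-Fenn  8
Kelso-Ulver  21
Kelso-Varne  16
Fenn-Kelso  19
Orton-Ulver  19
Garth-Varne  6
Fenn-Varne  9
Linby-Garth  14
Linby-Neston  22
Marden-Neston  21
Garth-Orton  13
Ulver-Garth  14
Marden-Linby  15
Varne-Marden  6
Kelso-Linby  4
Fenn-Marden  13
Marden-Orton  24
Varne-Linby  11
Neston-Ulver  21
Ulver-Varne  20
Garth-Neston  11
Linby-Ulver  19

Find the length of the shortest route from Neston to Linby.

Compare a few routes:
Neston → Linby: 22 = 22
Neston → Varne → Orton → Linby: 3+5+2 = 10
Neston → Varne → Linby: 3+11 = 14
Neston → Varne → Fenn → Linby: 3+9+8 = 20
Cheapest is Neston → Varne → Orton → Linby at $10.

$10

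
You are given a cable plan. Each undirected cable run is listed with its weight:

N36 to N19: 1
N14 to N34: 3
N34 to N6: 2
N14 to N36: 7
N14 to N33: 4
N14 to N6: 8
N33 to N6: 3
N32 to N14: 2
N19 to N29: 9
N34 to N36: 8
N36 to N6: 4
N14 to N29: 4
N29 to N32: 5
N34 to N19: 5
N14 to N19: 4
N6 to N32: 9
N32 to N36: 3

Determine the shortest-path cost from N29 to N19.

8

Candidate routes:
N29 - N14 - N19: 4+4 = 8
N29 - N32 - N36 - N19: 5+3+1 = 9
N29 - N19: 9 = 9
The minimum is 8 via N29 - N14 - N19.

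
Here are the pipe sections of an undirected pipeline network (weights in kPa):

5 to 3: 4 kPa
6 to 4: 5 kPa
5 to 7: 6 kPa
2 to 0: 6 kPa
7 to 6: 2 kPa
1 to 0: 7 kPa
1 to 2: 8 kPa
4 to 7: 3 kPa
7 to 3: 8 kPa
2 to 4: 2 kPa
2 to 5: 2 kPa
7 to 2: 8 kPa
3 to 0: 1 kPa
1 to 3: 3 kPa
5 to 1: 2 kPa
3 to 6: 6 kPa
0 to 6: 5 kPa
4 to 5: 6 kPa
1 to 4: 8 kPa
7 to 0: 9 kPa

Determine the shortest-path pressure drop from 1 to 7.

8 kPa

Candidate routes:
1–5–7: 2+6 = 8
1–5–2–4–7: 2+2+2+3 = 9
Cheapest is 1–5–7 at 8 kPa.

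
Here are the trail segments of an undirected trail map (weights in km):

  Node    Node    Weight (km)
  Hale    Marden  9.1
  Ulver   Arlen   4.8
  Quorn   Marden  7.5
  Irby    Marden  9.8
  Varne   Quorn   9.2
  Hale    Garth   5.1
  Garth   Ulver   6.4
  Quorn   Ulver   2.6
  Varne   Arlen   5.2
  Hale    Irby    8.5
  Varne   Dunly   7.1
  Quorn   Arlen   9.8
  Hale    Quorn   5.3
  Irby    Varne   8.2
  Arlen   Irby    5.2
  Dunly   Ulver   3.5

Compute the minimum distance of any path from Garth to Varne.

16.4 km

Settle nodes by increasing distance from Garth:
Garth: 0
Hale: 5.1  (via Garth)
Ulver: 6.4  (via Garth)
Quorn: 9  (via Ulver)
Dunly: 9.9  (via Ulver)
Arlen: 11.2  (via Ulver)
Irby: 13.6  (via Hale)
Marden: 14.2  (via Hale)
Varne: 16.4  (via Arlen)
Shortest route: Garth–Ulver–Arlen–Varne = 16.4 km.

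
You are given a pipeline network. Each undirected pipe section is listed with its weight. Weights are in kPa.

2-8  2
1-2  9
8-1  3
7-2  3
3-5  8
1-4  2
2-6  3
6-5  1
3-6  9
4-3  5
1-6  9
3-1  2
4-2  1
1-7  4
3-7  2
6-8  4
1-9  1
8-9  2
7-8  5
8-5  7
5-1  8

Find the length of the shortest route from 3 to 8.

Shortest distances from 3:
3: 0
1: 2  (via 3)
7: 2  (via 3)
9: 3  (via 1)
4: 4  (via 1)
2: 5  (via 7)
8: 5  (via 1)
Shortest route: 3–1–8 = 5 kPa.

5 kPa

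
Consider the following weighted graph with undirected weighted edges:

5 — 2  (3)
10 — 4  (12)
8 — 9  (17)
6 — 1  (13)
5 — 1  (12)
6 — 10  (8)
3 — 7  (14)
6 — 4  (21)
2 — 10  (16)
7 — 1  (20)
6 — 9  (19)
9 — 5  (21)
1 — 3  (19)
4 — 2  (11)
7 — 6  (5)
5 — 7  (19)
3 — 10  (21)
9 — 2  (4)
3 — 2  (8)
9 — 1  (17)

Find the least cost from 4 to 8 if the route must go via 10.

49

Best 4 to 10: 4 → 10 costing 12
Best 10 to 8: 10 → 2 → 9 → 8 costing 37
Total via 10: 12 + 37 = 49.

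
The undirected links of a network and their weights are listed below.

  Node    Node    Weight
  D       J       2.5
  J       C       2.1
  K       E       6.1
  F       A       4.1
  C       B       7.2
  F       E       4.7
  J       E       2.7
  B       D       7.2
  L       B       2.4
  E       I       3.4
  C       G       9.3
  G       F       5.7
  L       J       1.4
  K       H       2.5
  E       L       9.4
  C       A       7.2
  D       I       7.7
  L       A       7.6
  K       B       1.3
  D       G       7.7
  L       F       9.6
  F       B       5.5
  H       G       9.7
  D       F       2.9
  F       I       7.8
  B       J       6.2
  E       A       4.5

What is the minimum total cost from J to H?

7.6

Settle nodes by increasing distance from J:
J: 0
L: 1.4  (via J)
C: 2.1  (via J)
D: 2.5  (via J)
E: 2.7  (via J)
B: 3.8  (via L)
K: 5.1  (via B)
F: 5.4  (via D)
I: 6.1  (via E)
A: 7.2  (via E)
H: 7.6  (via K)
Shortest route: J → L → B → K → H = 7.6.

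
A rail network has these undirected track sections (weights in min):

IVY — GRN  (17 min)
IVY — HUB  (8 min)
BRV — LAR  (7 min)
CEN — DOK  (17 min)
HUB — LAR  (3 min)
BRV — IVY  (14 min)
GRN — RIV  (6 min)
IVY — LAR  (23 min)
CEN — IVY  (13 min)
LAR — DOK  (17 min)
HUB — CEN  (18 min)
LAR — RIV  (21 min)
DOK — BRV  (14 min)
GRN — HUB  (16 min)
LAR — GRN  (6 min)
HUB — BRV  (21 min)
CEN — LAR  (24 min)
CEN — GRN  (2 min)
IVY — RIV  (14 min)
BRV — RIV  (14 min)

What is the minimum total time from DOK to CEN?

Shortest distances from DOK:
DOK: 0
BRV: 14  (via DOK)
CEN: 17  (via DOK)
Shortest route: DOK–CEN = 17 min.

17 min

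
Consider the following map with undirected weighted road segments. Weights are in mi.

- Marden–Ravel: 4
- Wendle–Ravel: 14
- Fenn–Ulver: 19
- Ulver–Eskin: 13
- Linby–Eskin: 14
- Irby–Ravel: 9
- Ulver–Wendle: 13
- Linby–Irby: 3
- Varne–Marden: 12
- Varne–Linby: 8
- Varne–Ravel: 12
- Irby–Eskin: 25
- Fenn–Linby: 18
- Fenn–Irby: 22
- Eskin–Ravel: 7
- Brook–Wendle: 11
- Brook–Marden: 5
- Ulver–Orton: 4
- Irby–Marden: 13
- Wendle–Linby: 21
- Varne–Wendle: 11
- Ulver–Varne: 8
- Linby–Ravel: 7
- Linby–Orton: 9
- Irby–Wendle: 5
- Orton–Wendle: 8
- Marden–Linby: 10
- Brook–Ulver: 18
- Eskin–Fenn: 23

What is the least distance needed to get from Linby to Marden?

10 mi

Candidate routes:
Linby–Ravel–Marden: 7+4 = 11
Linby–Irby–Ravel–Marden: 3+9+4 = 16
Linby–Marden: 10 = 10
The minimum is 10 mi via Linby–Marden.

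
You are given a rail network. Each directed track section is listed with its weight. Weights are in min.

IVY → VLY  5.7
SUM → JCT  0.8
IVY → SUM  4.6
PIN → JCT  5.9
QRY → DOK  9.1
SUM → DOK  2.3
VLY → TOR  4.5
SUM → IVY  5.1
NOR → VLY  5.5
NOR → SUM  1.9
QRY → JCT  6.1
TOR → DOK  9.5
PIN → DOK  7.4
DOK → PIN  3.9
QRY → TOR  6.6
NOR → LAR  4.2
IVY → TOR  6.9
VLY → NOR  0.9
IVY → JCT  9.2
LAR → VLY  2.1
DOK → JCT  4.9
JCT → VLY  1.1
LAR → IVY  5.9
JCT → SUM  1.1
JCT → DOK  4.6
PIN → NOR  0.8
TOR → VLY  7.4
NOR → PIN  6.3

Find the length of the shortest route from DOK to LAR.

Settle nodes by increasing distance from DOK:
DOK: 0
PIN: 3.9  (via DOK)
NOR: 4.7  (via PIN)
JCT: 4.9  (via DOK)
SUM: 6  (via JCT)
VLY: 6  (via JCT)
LAR: 8.9  (via NOR)
Shortest route: DOK → PIN → NOR → LAR = 8.9 min.

8.9 min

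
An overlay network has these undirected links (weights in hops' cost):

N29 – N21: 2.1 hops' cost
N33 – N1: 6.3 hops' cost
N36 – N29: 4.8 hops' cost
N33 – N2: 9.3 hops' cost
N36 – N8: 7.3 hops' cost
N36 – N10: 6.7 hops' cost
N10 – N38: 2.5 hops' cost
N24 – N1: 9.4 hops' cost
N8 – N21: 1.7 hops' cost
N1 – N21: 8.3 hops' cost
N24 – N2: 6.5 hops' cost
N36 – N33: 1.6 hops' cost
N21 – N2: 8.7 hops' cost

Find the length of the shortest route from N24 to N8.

Enumerating some paths:
N24 - N1 - N21 - N8: 9.4+8.3+1.7 = 19.4
N24 - N2 - N21 - N8: 6.5+8.7+1.7 = 16.9
The minimum is 16.9 hops' cost via N24 - N2 - N21 - N8.

16.9 hops' cost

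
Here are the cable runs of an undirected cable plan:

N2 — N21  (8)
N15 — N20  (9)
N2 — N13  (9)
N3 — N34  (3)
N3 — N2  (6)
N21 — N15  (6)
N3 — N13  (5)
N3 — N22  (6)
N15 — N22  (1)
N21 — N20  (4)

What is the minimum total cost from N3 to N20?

Compare a few routes:
N3 → N13 → N2 → N21 → N20: 5+9+8+4 = 26
N3 → N22 → N15 → N21 → N20: 6+1+6+4 = 17
N3 → N2 → N21 → N20: 6+8+4 = 18
N3 → N22 → N15 → N20: 6+1+9 = 16
Cheapest is N3 → N22 → N15 → N20 at 16.

16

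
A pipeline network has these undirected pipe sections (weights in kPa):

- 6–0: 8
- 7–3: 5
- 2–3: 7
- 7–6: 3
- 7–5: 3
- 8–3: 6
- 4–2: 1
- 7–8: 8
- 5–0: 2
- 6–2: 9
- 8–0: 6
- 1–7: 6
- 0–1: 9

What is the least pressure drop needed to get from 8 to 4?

Enumerating some paths:
8 - 3 - 2 - 4: 6+7+1 = 14
8 - 7 - 6 - 2 - 4: 8+3+9+1 = 21
8 - 7 - 3 - 2 - 4: 8+5+7+1 = 21
8 - 0 - 5 - 7 - 3 - 2 - 4: 6+2+3+5+7+1 = 24
The minimum is 14 kPa via 8 - 3 - 2 - 4.

14 kPa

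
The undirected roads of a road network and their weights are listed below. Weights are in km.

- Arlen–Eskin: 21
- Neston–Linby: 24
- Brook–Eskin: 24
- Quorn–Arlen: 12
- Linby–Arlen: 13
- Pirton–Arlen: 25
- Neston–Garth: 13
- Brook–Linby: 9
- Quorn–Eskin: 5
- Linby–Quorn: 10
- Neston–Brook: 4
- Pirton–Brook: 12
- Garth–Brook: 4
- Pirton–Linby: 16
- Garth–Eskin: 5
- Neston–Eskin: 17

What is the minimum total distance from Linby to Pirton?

Compare a few routes:
Linby → Pirton: 16 = 16
Linby → Brook → Pirton: 9+12 = 21
Linby → Quorn → Eskin → Garth → Brook → Pirton: 10+5+5+4+12 = 36
The minimum is 16 km via Linby → Pirton.

16 km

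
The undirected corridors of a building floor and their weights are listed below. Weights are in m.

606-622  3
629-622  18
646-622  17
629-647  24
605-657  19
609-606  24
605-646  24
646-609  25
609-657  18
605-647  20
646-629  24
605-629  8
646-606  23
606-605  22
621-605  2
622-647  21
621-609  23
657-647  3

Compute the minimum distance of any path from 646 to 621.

26 m

Running Dijkstra from 646:
646: 0
622: 17  (via 646)
606: 20  (via 622)
629: 24  (via 646)
605: 24  (via 646)
609: 25  (via 646)
621: 26  (via 605)
Shortest route: 646–605–621 = 26 m.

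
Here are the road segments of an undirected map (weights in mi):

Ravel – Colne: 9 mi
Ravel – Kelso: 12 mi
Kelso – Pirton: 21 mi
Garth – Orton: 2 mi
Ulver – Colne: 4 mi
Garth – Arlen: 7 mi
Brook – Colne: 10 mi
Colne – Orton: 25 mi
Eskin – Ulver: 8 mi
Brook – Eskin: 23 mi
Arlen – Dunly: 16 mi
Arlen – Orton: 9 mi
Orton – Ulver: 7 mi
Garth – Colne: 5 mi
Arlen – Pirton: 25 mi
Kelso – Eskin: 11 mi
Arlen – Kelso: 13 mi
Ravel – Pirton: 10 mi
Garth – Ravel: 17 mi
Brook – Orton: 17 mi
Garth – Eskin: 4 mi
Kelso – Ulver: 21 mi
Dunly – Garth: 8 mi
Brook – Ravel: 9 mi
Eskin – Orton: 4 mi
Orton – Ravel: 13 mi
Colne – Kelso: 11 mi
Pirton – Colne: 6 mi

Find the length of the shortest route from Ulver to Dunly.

17 mi

Shortest distances from Ulver:
Ulver: 0
Colne: 4  (via Ulver)
Orton: 7  (via Ulver)
Eskin: 8  (via Ulver)
Garth: 9  (via Colne)
Pirton: 10  (via Colne)
Ravel: 13  (via Colne)
Brook: 14  (via Colne)
Kelso: 15  (via Colne)
Arlen: 16  (via Orton)
Dunly: 17  (via Garth)
Shortest route: Ulver–Colne–Garth–Dunly = 17 mi.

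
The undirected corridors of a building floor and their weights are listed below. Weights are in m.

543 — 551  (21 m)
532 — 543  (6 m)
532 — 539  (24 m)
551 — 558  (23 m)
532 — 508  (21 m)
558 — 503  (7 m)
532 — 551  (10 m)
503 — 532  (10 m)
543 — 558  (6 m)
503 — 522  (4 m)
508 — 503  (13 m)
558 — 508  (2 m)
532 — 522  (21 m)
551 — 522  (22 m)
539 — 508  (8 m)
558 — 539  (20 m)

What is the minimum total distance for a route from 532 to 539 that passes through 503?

27 m

Shortest 532→503: 532–503 = 10
Shortest 503→539: 503–558–508–539 = 17
Total via 503: 10 + 17 = 27 m.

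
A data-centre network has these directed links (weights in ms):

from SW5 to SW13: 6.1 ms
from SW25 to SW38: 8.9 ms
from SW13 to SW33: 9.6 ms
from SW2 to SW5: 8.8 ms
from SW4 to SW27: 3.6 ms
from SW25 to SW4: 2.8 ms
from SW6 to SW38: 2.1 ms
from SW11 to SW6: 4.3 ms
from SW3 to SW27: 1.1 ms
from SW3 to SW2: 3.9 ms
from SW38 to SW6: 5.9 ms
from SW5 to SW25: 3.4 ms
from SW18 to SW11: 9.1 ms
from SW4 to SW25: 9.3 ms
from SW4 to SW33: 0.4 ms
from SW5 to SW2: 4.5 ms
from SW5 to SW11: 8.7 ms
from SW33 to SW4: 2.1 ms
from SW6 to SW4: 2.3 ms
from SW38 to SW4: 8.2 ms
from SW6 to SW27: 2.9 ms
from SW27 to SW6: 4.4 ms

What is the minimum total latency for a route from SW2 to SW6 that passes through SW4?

Best SW2 to SW4: SW2–SW5–SW25–SW4 costing 15
Best SW4 to SW6: SW4–SW27–SW6 costing 8
Total via SW4: 15 + 8 = 23 ms.

23 ms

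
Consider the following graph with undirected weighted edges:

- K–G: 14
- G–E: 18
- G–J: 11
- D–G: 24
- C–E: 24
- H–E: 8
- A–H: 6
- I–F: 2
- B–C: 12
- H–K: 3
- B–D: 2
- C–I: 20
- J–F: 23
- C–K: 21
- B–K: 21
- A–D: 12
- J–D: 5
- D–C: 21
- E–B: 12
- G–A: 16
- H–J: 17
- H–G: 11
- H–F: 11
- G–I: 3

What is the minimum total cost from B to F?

23

Candidate routes:
B → E → H → F: 12+8+11 = 31
B → D → J → G → I → F: 2+5+11+3+2 = 23
B → D → J → F: 2+5+23 = 30
The minimum is 23 via B → D → J → G → I → F.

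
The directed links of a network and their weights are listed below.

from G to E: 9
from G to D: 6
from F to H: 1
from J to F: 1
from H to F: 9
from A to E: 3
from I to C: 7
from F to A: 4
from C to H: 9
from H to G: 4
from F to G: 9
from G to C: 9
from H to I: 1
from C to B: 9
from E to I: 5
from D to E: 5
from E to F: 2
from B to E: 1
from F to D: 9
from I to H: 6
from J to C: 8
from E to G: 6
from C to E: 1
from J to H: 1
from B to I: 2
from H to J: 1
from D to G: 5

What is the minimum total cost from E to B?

20

Shortest distances from E:
E: 0
F: 2  (via E)
H: 3  (via F)
I: 4  (via H)
J: 4  (via H)
A: 6  (via F)
G: 6  (via E)
C: 11  (via I)
D: 11  (via F)
B: 20  (via C)
Shortest route: E → F → H → I → C → B = 20.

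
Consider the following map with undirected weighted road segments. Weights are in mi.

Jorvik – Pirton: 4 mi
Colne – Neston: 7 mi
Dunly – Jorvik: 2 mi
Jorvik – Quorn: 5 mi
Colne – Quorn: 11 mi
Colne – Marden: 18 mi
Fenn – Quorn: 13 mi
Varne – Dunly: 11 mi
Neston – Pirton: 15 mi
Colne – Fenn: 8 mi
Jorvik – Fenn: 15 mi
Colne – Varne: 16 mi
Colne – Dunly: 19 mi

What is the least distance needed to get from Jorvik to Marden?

34 mi

Shortest distances from Jorvik:
Jorvik: 0
Dunly: 2  (via Jorvik)
Pirton: 4  (via Jorvik)
Quorn: 5  (via Jorvik)
Varne: 13  (via Dunly)
Fenn: 15  (via Jorvik)
Colne: 16  (via Quorn)
Neston: 19  (via Pirton)
Marden: 34  (via Colne)
Shortest route: Jorvik → Quorn → Colne → Marden = 34 mi.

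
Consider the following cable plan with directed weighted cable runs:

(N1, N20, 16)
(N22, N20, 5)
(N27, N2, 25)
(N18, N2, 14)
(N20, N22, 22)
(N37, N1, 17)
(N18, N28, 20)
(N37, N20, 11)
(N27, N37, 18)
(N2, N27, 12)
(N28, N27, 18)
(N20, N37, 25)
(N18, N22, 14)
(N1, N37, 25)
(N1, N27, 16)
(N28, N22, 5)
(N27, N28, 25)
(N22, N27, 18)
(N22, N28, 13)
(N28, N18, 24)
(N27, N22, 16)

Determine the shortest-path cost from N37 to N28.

Settle nodes by increasing distance from N37:
N37: 0
N20: 11  (via N37)
N1: 17  (via N37)
N22: 33  (via N20)
N27: 33  (via N1)
N28: 46  (via N22)
Shortest route: N37–N20–N22–N28 = 46.

46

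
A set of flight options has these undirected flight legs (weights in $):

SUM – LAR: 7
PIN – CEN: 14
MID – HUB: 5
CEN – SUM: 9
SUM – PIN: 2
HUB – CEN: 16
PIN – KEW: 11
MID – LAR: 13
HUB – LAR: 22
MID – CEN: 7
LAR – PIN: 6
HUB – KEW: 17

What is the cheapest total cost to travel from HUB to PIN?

$23

Running Dijkstra from HUB:
HUB: 0
MID: 5  (via HUB)
CEN: 12  (via MID)
KEW: 17  (via HUB)
LAR: 18  (via MID)
SUM: 21  (via CEN)
PIN: 23  (via SUM)
Shortest route: HUB–MID–CEN–SUM–PIN = $23.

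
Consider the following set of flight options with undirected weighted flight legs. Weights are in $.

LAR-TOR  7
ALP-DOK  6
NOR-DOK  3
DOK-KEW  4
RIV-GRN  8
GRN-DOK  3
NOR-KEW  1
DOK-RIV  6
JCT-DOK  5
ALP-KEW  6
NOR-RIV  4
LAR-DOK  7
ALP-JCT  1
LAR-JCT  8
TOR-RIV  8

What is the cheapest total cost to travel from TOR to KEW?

Settle nodes by increasing distance from TOR:
TOR: 0
LAR: 7  (via TOR)
RIV: 8  (via TOR)
NOR: 12  (via RIV)
KEW: 13  (via NOR)
Shortest route: TOR → RIV → NOR → KEW = $13.

$13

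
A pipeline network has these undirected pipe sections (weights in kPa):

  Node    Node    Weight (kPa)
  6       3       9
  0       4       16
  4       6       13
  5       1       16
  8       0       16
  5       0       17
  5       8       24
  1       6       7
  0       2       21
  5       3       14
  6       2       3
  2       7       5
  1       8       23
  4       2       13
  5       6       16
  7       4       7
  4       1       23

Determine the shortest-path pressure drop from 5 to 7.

Settle nodes by increasing distance from 5:
5: 0
3: 14  (via 5)
1: 16  (via 5)
6: 16  (via 5)
0: 17  (via 5)
2: 19  (via 6)
7: 24  (via 2)
Shortest route: 5–6–2–7 = 24 kPa.

24 kPa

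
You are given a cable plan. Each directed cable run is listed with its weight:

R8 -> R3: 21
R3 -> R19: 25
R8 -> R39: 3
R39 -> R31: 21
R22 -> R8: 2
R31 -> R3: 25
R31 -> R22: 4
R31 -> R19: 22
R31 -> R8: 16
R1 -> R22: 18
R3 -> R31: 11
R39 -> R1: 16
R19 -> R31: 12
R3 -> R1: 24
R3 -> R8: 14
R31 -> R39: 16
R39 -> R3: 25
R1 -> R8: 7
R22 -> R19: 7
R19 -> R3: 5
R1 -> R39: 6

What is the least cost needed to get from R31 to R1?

25

Candidate routes:
R31 → R22 → R8 → R39 → R1: 4+2+3+16 = 25
R31 → R39 → R1: 16+16 = 32
R31 → R8 → R39 → R1: 16+3+16 = 35
Cheapest is R31 → R22 → R8 → R39 → R1 at 25.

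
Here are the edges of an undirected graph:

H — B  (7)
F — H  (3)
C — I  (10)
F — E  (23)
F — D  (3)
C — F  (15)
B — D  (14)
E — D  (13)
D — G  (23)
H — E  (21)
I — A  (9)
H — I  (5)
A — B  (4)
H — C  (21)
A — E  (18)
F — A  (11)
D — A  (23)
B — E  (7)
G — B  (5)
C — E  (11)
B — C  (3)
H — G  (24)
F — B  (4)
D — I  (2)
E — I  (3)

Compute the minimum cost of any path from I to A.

Compare a few routes:
I - A: 9 = 9
I - D - F - B - A: 2+3+4+4 = 13
I - E - B - A: 3+7+4 = 14
The minimum is 9 via I - A.

9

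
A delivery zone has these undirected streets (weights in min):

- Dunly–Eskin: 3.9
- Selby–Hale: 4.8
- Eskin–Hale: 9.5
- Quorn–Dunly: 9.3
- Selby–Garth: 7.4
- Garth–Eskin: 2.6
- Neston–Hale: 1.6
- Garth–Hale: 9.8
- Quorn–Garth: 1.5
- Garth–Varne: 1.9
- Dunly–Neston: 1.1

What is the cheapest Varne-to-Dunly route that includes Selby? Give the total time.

Shortest Varne→Selby: Varne–Garth–Selby = 9.3
Shortest Selby→Dunly: Selby–Hale–Neston–Dunly = 7.5
Total via Selby: 9.3 + 7.5 = 16.8 min.

16.8 min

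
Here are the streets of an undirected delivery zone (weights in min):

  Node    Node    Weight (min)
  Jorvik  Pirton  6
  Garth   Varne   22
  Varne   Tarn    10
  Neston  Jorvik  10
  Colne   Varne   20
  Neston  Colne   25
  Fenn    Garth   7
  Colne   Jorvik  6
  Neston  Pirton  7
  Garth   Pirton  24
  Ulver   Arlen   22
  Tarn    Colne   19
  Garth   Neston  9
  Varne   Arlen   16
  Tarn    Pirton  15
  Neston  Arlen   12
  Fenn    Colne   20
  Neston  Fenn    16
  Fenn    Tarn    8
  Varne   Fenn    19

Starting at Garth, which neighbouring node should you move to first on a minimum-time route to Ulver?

Neston

Compare a few routes:
Garth - Fenn - Neston - Arlen - Ulver: 7+16+12+22 = 57
Garth - Neston - Arlen - Ulver: 9+12+22 = 43
Garth - Fenn - Tarn - Varne - Arlen - Ulver: 7+8+10+16+22 = 63
Garth - Varne - Arlen - Ulver: 22+16+22 = 60
The minimum is 43 min via Garth - Neston - Arlen - Ulver.
So from Garth the first move is to Neston.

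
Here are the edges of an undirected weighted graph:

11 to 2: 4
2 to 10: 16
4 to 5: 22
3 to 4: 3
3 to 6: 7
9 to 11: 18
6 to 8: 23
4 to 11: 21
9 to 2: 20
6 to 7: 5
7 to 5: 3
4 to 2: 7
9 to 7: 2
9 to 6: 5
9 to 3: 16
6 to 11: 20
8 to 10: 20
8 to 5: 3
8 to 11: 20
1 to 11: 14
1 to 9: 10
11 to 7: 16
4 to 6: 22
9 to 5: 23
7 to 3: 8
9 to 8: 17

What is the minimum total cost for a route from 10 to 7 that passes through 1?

Best 10 to 1: 10 → 2 → 11 → 1 costing 34
Shortest 1→7: 1 → 9 → 7 = 12
Total via 1: 34 + 12 = 46.

46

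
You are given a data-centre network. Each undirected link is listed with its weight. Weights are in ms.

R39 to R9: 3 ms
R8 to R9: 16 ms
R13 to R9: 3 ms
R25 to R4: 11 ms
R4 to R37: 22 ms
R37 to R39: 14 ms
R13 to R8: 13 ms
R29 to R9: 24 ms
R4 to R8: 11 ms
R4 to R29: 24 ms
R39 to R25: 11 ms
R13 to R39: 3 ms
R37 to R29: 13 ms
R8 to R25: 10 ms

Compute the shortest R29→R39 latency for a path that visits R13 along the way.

Shortest R29→R13: R29–R9–R13 = 27
Best R13 to R39: R13–R39 costing 3
Total via R13: 27 + 3 = 30 ms.

30 ms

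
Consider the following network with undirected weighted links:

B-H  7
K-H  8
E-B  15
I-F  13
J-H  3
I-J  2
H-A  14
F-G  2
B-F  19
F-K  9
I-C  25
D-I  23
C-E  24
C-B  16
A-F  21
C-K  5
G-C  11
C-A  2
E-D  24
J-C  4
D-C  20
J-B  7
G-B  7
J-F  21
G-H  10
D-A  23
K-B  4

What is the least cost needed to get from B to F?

Enumerating some paths:
B - K - F: 4+9 = 13
B - G - F: 7+2 = 9
Cheapest is B - G - F at 9.

9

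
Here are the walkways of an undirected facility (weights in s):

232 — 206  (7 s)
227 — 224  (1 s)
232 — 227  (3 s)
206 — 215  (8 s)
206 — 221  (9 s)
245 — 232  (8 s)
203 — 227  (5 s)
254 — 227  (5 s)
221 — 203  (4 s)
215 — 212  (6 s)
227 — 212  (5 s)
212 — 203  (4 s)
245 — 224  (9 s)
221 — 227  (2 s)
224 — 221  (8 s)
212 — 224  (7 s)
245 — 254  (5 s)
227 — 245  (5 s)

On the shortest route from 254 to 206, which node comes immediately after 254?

227

Enumerating some paths:
254–245–232–206: 5+8+7 = 20
254–227–232–206: 5+3+7 = 15
254–227–221–206: 5+2+9 = 16
Cheapest is 254–227–232–206 at 15 s.
So from 254 the first move is to 227.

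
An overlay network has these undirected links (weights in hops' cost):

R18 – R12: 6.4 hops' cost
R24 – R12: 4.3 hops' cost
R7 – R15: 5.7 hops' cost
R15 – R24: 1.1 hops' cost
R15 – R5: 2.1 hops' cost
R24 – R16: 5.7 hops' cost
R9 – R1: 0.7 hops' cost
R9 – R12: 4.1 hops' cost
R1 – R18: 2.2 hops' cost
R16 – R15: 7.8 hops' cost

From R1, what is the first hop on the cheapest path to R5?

Candidate routes:
R1–R9–R12–R24–R16–R15–R5: 0.7+4.1+4.3+5.7+7.8+2.1 = 24.7
R1–R18–R12–R24–R15–R5: 2.2+6.4+4.3+1.1+2.1 = 16.1
R1–R9–R12–R24–R15–R5: 0.7+4.1+4.3+1.1+2.1 = 12.3
R1–R18–R12–R24–R16–R15–R5: 2.2+6.4+4.3+5.7+7.8+2.1 = 28.5
The minimum is 12.3 hops' cost via R1–R9–R12–R24–R15–R5.
So from R1 the first move is to R9.

R9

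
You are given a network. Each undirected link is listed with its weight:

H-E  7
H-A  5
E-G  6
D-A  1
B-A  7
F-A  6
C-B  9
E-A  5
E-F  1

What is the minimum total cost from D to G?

Settle nodes by increasing distance from D:
D: 0
A: 1  (via D)
E: 6  (via A)
H: 6  (via A)
F: 7  (via A)
B: 8  (via A)
G: 12  (via E)
Shortest route: D → A → E → G = 12.

12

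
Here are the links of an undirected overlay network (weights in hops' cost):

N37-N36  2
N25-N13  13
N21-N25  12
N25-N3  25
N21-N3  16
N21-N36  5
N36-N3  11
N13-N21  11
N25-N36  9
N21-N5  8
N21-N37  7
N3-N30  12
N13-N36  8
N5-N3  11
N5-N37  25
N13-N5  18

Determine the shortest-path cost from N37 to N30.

25 hops' cost

Settle nodes by increasing distance from N37:
N37: 0
N36: 2  (via N37)
N21: 7  (via N37)
N13: 10  (via N36)
N25: 11  (via N36)
N3: 13  (via N36)
N5: 15  (via N21)
N30: 25  (via N3)
Shortest route: N37–N36–N3–N30 = 25 hops' cost.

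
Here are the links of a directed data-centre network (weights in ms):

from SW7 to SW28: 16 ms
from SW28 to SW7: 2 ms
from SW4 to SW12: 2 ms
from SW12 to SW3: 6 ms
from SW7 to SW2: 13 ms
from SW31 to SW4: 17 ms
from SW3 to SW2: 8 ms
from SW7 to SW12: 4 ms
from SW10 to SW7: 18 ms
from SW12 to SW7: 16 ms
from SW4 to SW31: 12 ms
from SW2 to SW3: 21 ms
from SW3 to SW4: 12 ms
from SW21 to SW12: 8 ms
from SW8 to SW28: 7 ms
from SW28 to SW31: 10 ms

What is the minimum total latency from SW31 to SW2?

33 ms

Shortest distances from SW31:
SW31: 0
SW4: 17  (via SW31)
SW12: 19  (via SW4)
SW3: 25  (via SW12)
SW2: 33  (via SW3)
Shortest route: SW31 → SW4 → SW12 → SW3 → SW2 = 33 ms.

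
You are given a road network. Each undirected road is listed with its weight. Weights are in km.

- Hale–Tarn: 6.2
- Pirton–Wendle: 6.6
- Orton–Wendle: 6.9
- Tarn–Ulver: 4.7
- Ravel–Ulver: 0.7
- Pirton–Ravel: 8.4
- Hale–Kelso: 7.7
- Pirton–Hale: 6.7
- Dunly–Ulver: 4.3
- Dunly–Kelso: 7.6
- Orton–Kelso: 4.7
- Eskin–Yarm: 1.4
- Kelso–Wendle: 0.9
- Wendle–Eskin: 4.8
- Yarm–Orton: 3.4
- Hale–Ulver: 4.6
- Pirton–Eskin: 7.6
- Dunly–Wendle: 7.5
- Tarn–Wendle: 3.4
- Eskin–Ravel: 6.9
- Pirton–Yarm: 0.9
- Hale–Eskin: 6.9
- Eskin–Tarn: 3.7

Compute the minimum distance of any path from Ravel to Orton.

Running Dijkstra from Ravel:
Ravel: 0
Ulver: 0.7  (via Ravel)
Dunly: 5  (via Ulver)
Hale: 5.3  (via Ulver)
Tarn: 5.4  (via Ulver)
Eskin: 6.9  (via Ravel)
Yarm: 8.3  (via Eskin)
Pirton: 8.4  (via Ravel)
Wendle: 8.8  (via Tarn)
Kelso: 9.7  (via Wendle)
Orton: 11.7  (via Yarm)
Shortest route: Ravel → Eskin → Yarm → Orton = 11.7 km.

11.7 km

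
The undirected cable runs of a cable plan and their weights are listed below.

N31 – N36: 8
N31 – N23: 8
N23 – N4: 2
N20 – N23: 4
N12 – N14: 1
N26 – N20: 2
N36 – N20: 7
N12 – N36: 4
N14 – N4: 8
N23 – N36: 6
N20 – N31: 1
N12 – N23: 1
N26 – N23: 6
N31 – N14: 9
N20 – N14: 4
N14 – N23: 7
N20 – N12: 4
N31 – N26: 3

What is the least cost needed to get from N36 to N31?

8

Candidate routes:
N36 - N12 - N23 - N20 - N31: 4+1+4+1 = 10
N36 - N31: 8 = 8
N36 - N12 - N14 - N20 - N31: 4+1+4+1 = 10
N36 - N12 - N20 - N31: 4+4+1 = 9
The minimum is 8 via N36 - N31.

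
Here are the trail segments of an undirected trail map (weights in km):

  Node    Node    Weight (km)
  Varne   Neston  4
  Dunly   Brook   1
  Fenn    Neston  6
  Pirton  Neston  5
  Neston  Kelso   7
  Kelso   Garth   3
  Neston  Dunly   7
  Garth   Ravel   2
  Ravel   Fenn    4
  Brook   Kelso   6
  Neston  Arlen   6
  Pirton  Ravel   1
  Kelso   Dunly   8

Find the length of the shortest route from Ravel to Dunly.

Running Dijkstra from Ravel:
Ravel: 0
Pirton: 1  (via Ravel)
Garth: 2  (via Ravel)
Fenn: 4  (via Ravel)
Kelso: 5  (via Garth)
Neston: 6  (via Pirton)
Varne: 10  (via Neston)
Brook: 11  (via Kelso)
Dunly: 12  (via Brook)
Shortest route: Ravel–Garth–Kelso–Brook–Dunly = 12 km.

12 km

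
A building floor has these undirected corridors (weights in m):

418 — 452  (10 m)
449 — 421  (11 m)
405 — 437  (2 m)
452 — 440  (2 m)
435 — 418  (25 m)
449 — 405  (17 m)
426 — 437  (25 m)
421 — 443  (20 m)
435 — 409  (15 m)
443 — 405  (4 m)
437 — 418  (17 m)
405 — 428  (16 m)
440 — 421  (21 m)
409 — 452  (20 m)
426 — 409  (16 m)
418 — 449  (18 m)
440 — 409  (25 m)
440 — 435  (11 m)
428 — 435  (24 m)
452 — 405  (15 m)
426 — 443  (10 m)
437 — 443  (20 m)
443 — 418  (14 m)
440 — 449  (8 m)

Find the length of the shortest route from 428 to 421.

40 m

Compare a few routes:
428 → 405 → 452 → 440 → 449 → 421: 16+15+2+8+11 = 52
428 → 405 → 443 → 421: 16+4+20 = 40
428 → 435 → 440 → 449 → 421: 24+11+8+11 = 54
428 → 405 → 449 → 421: 16+17+11 = 44
The minimum is 40 m via 428 → 405 → 443 → 421.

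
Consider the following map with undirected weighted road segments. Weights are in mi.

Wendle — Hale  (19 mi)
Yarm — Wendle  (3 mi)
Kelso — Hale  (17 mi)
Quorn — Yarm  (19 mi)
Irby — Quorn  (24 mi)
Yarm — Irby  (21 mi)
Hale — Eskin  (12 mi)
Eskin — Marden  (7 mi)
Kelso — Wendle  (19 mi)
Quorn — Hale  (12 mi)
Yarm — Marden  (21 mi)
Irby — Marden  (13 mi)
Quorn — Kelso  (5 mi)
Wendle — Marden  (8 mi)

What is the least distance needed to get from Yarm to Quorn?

Candidate routes:
Yarm - Wendle - Kelso - Quorn: 3+19+5 = 27
Yarm - Quorn: 19 = 19
The minimum is 19 mi via Yarm - Quorn.

19 mi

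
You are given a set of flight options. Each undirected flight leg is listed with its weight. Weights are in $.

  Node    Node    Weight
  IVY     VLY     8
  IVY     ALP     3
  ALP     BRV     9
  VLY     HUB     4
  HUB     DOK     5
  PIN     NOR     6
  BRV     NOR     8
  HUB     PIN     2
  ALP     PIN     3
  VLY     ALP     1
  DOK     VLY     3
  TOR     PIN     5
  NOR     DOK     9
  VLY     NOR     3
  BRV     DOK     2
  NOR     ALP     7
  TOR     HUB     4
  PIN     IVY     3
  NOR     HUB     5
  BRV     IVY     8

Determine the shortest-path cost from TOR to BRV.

$11

Running Dijkstra from TOR:
TOR: 0
HUB: 4  (via TOR)
PIN: 5  (via TOR)
VLY: 8  (via HUB)
ALP: 8  (via PIN)
IVY: 8  (via PIN)
DOK: 9  (via HUB)
NOR: 9  (via HUB)
BRV: 11  (via DOK)
Shortest route: TOR–HUB–DOK–BRV = $11.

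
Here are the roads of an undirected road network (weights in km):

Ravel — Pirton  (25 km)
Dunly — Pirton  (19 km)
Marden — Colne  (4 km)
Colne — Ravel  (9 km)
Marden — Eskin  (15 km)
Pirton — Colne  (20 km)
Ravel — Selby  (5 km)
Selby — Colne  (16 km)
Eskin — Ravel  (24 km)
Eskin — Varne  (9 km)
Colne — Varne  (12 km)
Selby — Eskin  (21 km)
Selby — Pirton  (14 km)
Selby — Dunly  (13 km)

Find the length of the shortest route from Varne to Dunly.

Compare a few routes:
Varne–Colne–Ravel–Selby–Dunly: 12+9+5+13 = 39
Varne–Colne–Selby–Dunly: 12+16+13 = 41
Varne–Eskin–Selby–Dunly: 9+21+13 = 43
Cheapest is Varne–Colne–Ravel–Selby–Dunly at 39 km.

39 km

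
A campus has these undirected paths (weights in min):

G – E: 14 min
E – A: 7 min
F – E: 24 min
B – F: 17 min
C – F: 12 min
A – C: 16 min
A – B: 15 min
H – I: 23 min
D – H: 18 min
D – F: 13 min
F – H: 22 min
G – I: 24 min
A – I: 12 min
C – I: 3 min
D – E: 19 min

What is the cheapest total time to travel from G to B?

Settle nodes by increasing distance from G:
G: 0
E: 14  (via G)
A: 21  (via E)
I: 24  (via G)
C: 27  (via I)
D: 33  (via E)
B: 36  (via A)
Shortest route: G–E–A–B = 36 min.

36 min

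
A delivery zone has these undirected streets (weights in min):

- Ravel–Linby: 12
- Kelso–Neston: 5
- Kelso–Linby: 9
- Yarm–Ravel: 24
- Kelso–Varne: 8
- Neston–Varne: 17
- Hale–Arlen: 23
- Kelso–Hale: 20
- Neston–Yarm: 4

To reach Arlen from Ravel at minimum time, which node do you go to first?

Enumerating some paths:
Ravel - Yarm - Neston - Kelso - Hale - Arlen: 24+4+5+20+23 = 76
Ravel - Yarm - Neston - Varne - Kelso - Hale - Arlen: 24+4+17+8+20+23 = 96
Ravel - Linby - Kelso - Hale - Arlen: 12+9+20+23 = 64
Cheapest is Ravel - Linby - Kelso - Hale - Arlen at 64 min.
So from Ravel the first move is to Linby.

Linby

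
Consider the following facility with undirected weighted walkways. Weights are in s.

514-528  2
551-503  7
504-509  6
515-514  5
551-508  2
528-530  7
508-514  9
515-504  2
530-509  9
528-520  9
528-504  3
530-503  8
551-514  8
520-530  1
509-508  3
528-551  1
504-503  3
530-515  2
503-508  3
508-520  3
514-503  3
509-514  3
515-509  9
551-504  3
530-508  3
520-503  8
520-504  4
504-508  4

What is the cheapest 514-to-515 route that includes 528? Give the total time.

Best 514 to 528: 514–528 costing 2
Shortest 528→515: 528–504–515 = 5
Total via 528: 2 + 5 = 7 s.

7 s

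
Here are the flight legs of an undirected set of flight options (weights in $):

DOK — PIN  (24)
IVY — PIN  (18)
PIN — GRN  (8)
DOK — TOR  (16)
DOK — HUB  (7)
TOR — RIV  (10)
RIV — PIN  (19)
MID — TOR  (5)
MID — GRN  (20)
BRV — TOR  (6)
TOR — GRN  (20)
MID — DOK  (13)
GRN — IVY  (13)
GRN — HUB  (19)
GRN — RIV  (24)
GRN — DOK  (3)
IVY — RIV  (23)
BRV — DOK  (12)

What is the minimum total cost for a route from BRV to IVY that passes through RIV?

$39

Best BRV to RIV: BRV → TOR → RIV costing 16
Shortest RIV→IVY: RIV → IVY = 23
Total via RIV: 16 + 23 = $39.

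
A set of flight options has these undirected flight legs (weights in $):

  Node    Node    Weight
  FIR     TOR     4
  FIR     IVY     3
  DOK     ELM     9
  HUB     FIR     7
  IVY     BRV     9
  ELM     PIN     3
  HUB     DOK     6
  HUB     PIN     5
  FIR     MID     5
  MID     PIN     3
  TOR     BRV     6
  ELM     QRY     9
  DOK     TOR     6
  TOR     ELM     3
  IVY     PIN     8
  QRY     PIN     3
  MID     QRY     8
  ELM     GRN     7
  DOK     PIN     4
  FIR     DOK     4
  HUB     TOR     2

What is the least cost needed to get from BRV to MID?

$15

Enumerating some paths:
BRV–TOR–HUB–PIN–MID: 6+2+5+3 = 16
BRV–TOR–FIR–MID: 6+4+5 = 15
Cheapest is BRV–TOR–FIR–MID at $15.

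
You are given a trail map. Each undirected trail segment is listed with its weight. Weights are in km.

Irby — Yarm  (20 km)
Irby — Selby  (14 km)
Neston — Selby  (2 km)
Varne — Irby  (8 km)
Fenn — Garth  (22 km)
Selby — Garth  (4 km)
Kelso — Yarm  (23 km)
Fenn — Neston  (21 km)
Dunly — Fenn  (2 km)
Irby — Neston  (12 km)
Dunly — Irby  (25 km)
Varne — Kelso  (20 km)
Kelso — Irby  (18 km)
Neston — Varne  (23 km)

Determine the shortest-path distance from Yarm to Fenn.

47 km

Compare a few routes:
Yarm - Irby - Dunly - Fenn: 20+25+2 = 47
Yarm - Irby - Neston - Fenn: 20+12+21 = 53
Yarm - Irby - Selby - Neston - Fenn: 20+14+2+21 = 57
Yarm - Irby - Selby - Garth - Fenn: 20+14+4+22 = 60
Cheapest is Yarm - Irby - Dunly - Fenn at 47 km.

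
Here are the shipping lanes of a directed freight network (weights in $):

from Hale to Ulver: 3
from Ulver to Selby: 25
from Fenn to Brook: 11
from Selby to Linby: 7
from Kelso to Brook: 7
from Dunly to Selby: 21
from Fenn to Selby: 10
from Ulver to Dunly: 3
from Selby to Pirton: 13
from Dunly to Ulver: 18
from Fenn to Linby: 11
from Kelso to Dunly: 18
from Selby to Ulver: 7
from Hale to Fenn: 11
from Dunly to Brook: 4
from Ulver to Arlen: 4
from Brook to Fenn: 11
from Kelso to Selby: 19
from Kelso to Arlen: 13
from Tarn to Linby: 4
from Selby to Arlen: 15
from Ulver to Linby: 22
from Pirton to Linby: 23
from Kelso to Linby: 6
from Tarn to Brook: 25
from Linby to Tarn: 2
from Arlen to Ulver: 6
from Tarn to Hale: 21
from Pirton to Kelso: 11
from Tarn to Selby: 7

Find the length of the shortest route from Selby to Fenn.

$25

Enumerating some paths:
Selby → Ulver → Dunly → Brook → Fenn: 7+3+4+11 = 25
Selby → Arlen → Ulver → Dunly → Brook → Fenn: 15+6+3+4+11 = 39
The minimum is $25 via Selby → Ulver → Dunly → Brook → Fenn.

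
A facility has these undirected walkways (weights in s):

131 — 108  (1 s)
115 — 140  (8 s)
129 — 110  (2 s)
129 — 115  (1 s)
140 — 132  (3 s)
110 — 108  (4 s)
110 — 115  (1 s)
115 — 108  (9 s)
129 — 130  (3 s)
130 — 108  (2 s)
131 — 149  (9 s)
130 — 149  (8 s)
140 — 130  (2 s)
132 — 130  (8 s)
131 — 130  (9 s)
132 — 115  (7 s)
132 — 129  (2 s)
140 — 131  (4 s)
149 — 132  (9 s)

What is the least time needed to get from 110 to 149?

Compare a few routes:
110–108–130–149: 4+2+8 = 14
110–115–132–149: 1+7+9 = 17
110–108–131–149: 4+1+9 = 14
110–129–132–149: 2+2+9 = 13
Cheapest is 110–129–132–149 at 13 s.

13 s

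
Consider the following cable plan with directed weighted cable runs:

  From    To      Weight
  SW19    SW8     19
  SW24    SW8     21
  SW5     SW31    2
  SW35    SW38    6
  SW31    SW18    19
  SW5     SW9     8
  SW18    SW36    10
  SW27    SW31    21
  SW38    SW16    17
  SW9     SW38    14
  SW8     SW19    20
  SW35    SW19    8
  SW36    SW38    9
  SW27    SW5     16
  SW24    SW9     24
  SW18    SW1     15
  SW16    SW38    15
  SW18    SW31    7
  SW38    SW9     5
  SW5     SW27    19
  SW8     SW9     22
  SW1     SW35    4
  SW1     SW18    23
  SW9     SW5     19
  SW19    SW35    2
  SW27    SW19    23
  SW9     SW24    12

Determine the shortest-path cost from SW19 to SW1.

Candidate routes:
SW19 - SW8 - SW9 - SW5 - SW31 - SW18 - SW1: 19+22+19+2+19+15 = 96
SW19 - SW35 - SW38 - SW9 - SW5 - SW31 - SW18 - SW1: 2+6+5+19+2+19+15 = 68
Cheapest is SW19 - SW35 - SW38 - SW9 - SW5 - SW31 - SW18 - SW1 at 68.

68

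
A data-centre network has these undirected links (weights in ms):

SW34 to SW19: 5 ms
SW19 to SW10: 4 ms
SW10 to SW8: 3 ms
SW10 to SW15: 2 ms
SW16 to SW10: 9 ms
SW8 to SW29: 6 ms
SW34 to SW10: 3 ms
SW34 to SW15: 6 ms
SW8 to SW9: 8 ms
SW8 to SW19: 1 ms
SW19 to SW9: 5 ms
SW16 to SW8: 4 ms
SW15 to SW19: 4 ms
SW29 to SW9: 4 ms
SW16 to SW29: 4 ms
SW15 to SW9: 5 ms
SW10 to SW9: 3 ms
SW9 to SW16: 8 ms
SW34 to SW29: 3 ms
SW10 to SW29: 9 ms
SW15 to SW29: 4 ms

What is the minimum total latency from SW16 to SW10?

Candidate routes:
SW16 → SW8 → SW10: 4+3 = 7
SW16 → SW8 → SW19 → SW10: 4+1+4 = 9
Cheapest is SW16 → SW8 → SW10 at 7 ms.

7 ms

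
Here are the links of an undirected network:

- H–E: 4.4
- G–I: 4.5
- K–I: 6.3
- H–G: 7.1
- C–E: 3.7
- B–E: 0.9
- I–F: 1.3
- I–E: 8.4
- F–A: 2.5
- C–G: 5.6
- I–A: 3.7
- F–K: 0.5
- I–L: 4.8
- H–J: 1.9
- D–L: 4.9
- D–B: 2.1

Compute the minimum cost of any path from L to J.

14.2

Shortest distances from L:
L: 0
I: 4.8  (via L)
D: 4.9  (via L)
F: 6.1  (via I)
K: 6.6  (via F)
B: 7  (via D)
E: 7.9  (via B)
A: 8.5  (via I)
G: 9.3  (via I)
C: 11.6  (via E)
H: 12.3  (via E)
J: 14.2  (via H)
Shortest route: L–D–B–E–H–J = 14.2.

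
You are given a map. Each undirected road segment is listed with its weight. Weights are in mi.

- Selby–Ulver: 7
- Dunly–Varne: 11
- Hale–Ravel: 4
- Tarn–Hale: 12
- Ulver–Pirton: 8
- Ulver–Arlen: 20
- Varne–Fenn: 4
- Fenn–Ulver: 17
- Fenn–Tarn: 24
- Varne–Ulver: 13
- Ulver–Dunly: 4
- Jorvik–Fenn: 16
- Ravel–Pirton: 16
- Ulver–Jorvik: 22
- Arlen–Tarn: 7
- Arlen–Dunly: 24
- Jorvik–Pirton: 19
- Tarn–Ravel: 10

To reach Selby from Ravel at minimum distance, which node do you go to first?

Pirton

Enumerating some paths:
Ravel–Hale–Tarn–Arlen–Ulver–Selby: 4+12+7+20+7 = 50
Ravel–Tarn–Arlen–Dunly–Ulver–Selby: 10+7+24+4+7 = 52
Ravel–Pirton–Ulver–Selby: 16+8+7 = 31
Ravel–Tarn–Arlen–Ulver–Selby: 10+7+20+7 = 44
Cheapest is Ravel–Pirton–Ulver–Selby at 31 mi.
So from Ravel the first move is to Pirton.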